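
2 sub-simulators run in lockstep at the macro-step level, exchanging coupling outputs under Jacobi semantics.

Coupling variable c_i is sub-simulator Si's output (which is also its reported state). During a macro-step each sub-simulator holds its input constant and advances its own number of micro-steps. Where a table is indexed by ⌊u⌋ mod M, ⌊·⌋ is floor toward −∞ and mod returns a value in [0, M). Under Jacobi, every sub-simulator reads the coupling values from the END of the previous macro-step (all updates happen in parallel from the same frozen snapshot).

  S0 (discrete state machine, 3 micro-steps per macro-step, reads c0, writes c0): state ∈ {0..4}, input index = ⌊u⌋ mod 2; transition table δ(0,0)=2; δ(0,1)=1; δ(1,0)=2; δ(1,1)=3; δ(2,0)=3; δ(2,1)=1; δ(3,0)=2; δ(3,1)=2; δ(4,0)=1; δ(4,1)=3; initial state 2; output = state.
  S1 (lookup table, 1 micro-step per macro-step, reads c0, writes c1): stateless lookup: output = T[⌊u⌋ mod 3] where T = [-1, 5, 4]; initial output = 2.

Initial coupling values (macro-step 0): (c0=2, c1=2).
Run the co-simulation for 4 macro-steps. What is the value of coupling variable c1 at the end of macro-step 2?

macro 1: S0 reads c0=2 → after 3×micro: 3; S1 reads c0=2 → after 1×micro: 4 ⇒ (c0=3, c1=4)
macro 2: S0 reads c0=3 → after 3×micro: 3; S1 reads c0=3 → after 1×micro: -1 ⇒ (c0=3, c1=-1)
macro 3: S0 reads c0=3 → after 3×micro: 3; S1 reads c0=3 → after 1×micro: -1 ⇒ (c0=3, c1=-1)
macro 4: S0 reads c0=3 → after 3×micro: 3; S1 reads c0=3 → after 1×micro: -1 ⇒ (c0=3, c1=-1)

c1 at macro-step 2 = -1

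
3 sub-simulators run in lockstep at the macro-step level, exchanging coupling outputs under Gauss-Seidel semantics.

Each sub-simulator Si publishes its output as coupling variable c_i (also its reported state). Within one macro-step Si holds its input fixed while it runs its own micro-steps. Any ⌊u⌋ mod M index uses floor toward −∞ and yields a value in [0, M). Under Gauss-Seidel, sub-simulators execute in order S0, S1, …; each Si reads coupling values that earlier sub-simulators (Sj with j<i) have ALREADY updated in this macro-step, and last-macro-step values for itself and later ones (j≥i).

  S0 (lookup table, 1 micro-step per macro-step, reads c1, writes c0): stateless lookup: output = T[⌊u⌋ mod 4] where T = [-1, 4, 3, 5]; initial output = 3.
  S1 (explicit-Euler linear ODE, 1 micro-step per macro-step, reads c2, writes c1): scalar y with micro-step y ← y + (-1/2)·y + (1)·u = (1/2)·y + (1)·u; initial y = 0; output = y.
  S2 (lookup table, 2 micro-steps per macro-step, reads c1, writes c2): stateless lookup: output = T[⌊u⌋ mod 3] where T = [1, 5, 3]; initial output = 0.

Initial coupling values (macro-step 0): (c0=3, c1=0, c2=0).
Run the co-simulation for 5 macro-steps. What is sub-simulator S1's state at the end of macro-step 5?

macro 1: S0 reads c1=0 → after 1×micro: -1; S1 reads c2=0 → after 1×micro: 0; S2 reads c1=0 → after 2×micro: 1 ⇒ (c0=-1, c1=0, c2=1)
macro 2: S0 reads c1=0 → after 1×micro: -1; S1 reads c2=1 → after 1×micro: 1; S2 reads c1=1 → after 2×micro: 5 ⇒ (c0=-1, c1=1, c2=5)
macro 3: S0 reads c1=1 → after 1×micro: 4; S1 reads c2=5 → after 1×micro: 11/2; S2 reads c1=11/2 → after 2×micro: 3 ⇒ (c0=4, c1=11/2, c2=3)
macro 4: S0 reads c1=11/2 → after 1×micro: 4; S1 reads c2=3 → after 1×micro: 23/4; S2 reads c1=23/4 → after 2×micro: 3 ⇒ (c0=4, c1=23/4, c2=3)
macro 5: S0 reads c1=23/4 → after 1×micro: 4; S1 reads c2=3 → after 1×micro: 47/8; S2 reads c1=47/8 → after 2×micro: 3 ⇒ (c0=4, c1=47/8, c2=3)

S1 state at macro-step 5 = 47/8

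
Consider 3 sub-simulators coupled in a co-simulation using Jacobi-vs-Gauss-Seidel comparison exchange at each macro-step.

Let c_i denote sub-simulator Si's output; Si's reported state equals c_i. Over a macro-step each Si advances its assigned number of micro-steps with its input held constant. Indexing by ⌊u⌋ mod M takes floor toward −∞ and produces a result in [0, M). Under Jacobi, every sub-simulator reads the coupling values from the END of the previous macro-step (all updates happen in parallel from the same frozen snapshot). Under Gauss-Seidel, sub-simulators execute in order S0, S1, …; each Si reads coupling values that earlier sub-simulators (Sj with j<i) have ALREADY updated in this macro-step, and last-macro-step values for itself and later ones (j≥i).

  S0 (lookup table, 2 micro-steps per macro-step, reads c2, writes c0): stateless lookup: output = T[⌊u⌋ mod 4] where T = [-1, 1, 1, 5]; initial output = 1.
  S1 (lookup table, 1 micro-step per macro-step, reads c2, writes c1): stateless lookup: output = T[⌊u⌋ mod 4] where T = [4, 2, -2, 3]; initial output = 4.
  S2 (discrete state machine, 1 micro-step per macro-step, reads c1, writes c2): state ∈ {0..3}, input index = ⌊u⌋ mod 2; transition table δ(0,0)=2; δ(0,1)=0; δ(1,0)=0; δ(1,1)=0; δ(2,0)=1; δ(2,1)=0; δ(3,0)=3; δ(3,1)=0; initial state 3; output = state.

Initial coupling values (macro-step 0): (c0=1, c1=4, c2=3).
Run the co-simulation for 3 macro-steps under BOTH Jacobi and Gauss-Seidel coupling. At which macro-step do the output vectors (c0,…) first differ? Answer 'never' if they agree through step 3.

[Jacobi] macro 1: S0 reads c2=3 → after 2×micro: 5; S1 reads c2=3 → after 1×micro: 3; S2 reads c1=4 → after 1×micro: 3 ⇒ (c0=5, c1=3, c2=3)
[Jacobi] macro 2: S0 reads c2=3 → after 2×micro: 5; S1 reads c2=3 → after 1×micro: 3; S2 reads c1=3 → after 1×micro: 0 ⇒ (c0=5, c1=3, c2=0)
[Jacobi] macro 3: S0 reads c2=0 → after 2×micro: -1; S1 reads c2=0 → after 1×micro: 4; S2 reads c1=3 → after 1×micro: 0 ⇒ (c0=-1, c1=4, c2=0)
[Gauss-Seidel] macro 1: S0 reads c2=3 → after 2×micro: 5; S1 reads c2=3 → after 1×micro: 3; S2 reads c1=3 → after 1×micro: 0 ⇒ (c0=5, c1=3, c2=0)
[Gauss-Seidel] macro 2: S0 reads c2=0 → after 2×micro: -1; S1 reads c2=0 → after 1×micro: 4; S2 reads c1=4 → after 1×micro: 2 ⇒ (c0=-1, c1=4, c2=2)
[Gauss-Seidel] macro 3: S0 reads c2=2 → after 2×micro: 1; S1 reads c2=2 → after 1×micro: -2; S2 reads c1=-2 → after 1×micro: 1 ⇒ (c0=1, c1=-2, c2=1)

first divergence at macro-step: 1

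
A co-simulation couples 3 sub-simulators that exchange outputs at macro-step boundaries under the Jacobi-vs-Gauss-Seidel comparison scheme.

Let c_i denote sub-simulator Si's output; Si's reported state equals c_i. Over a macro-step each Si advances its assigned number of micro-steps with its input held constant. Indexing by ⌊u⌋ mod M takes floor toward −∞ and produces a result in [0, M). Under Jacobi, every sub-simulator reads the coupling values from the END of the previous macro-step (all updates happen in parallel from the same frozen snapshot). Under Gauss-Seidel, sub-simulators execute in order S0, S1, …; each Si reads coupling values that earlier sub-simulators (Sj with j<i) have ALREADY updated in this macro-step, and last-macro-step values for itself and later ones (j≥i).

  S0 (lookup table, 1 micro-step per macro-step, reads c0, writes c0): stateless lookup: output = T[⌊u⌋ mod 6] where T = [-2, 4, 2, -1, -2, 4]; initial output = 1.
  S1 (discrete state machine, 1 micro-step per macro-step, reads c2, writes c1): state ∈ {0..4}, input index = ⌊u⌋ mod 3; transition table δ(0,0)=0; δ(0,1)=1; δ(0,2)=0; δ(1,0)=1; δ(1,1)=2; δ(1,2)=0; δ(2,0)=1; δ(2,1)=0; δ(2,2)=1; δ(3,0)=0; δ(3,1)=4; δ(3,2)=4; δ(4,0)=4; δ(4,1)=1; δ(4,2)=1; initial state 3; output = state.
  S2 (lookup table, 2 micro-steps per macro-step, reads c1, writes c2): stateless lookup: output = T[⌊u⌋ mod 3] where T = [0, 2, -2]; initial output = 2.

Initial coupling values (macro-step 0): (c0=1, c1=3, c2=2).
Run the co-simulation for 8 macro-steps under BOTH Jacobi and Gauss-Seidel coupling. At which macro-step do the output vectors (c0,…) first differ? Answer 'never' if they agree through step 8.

first divergence at macro-step: 1

[Jacobi] macro 1: S0 reads c0=1 → after 1×micro: 4; S1 reads c2=2 → after 1×micro: 4; S2 reads c1=3 → after 2×micro: 0 ⇒ (c0=4, c1=4, c2=0)
[Jacobi] macro 2: S0 reads c0=4 → after 1×micro: -2; S1 reads c2=0 → after 1×micro: 4; S2 reads c1=4 → after 2×micro: 2 ⇒ (c0=-2, c1=4, c2=2)
[Jacobi] macro 3: S0 reads c0=-2 → after 1×micro: -2; S1 reads c2=2 → after 1×micro: 1; S2 reads c1=4 → after 2×micro: 2 ⇒ (c0=-2, c1=1, c2=2)
[Jacobi] macro 4: S0 reads c0=-2 → after 1×micro: -2; S1 reads c2=2 → after 1×micro: 0; S2 reads c1=1 → after 2×micro: 2 ⇒ (c0=-2, c1=0, c2=2)
[Jacobi] macro 5: S0 reads c0=-2 → after 1×micro: -2; S1 reads c2=2 → after 1×micro: 0; S2 reads c1=0 → after 2×micro: 0 ⇒ (c0=-2, c1=0, c2=0)
[Jacobi] macro 6: S0 reads c0=-2 → after 1×micro: -2; S1 reads c2=0 → after 1×micro: 0; S2 reads c1=0 → after 2×micro: 0 ⇒ (c0=-2, c1=0, c2=0)
[Jacobi] macro 7: S0 reads c0=-2 → after 1×micro: -2; S1 reads c2=0 → after 1×micro: 0; S2 reads c1=0 → after 2×micro: 0 ⇒ (c0=-2, c1=0, c2=0)
[Jacobi] macro 8: S0 reads c0=-2 → after 1×micro: -2; S1 reads c2=0 → after 1×micro: 0; S2 reads c1=0 → after 2×micro: 0 ⇒ (c0=-2, c1=0, c2=0)
[Gauss-Seidel] macro 1: S0 reads c0=1 → after 1×micro: 4; S1 reads c2=2 → after 1×micro: 4; S2 reads c1=4 → after 2×micro: 2 ⇒ (c0=4, c1=4, c2=2)
[Gauss-Seidel] macro 2: S0 reads c0=4 → after 1×micro: -2; S1 reads c2=2 → after 1×micro: 1; S2 reads c1=1 → after 2×micro: 2 ⇒ (c0=-2, c1=1, c2=2)
[Gauss-Seidel] macro 3: S0 reads c0=-2 → after 1×micro: -2; S1 reads c2=2 → after 1×micro: 0; S2 reads c1=0 → after 2×micro: 0 ⇒ (c0=-2, c1=0, c2=0)
[Gauss-Seidel] macro 4: S0 reads c0=-2 → after 1×micro: -2; S1 reads c2=0 → after 1×micro: 0; S2 reads c1=0 → after 2×micro: 0 ⇒ (c0=-2, c1=0, c2=0)
[Gauss-Seidel] macro 5: S0 reads c0=-2 → after 1×micro: -2; S1 reads c2=0 → after 1×micro: 0; S2 reads c1=0 → after 2×micro: 0 ⇒ (c0=-2, c1=0, c2=0)
[Gauss-Seidel] macro 6: S0 reads c0=-2 → after 1×micro: -2; S1 reads c2=0 → after 1×micro: 0; S2 reads c1=0 → after 2×micro: 0 ⇒ (c0=-2, c1=0, c2=0)
[Gauss-Seidel] macro 7: S0 reads c0=-2 → after 1×micro: -2; S1 reads c2=0 → after 1×micro: 0; S2 reads c1=0 → after 2×micro: 0 ⇒ (c0=-2, c1=0, c2=0)
[Gauss-Seidel] macro 8: S0 reads c0=-2 → after 1×micro: -2; S1 reads c2=0 → after 1×micro: 0; S2 reads c1=0 → after 2×micro: 0 ⇒ (c0=-2, c1=0, c2=0)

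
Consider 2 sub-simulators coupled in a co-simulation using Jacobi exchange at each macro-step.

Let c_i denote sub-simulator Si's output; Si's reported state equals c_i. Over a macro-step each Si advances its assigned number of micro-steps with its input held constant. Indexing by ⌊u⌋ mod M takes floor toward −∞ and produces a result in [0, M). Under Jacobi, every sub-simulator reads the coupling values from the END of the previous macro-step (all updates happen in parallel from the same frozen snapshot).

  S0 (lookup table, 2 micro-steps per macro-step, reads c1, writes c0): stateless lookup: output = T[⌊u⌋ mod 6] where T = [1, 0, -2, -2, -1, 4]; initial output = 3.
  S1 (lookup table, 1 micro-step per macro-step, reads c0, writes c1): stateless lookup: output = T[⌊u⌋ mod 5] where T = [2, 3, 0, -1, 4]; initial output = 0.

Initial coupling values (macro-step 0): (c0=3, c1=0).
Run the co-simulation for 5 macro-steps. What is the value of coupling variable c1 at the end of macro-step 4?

macro 1: S0 reads c1=0 → after 2×micro: 1; S1 reads c0=3 → after 1×micro: -1 ⇒ (c0=1, c1=-1)
macro 2: S0 reads c1=-1 → after 2×micro: 4; S1 reads c0=1 → after 1×micro: 3 ⇒ (c0=4, c1=3)
macro 3: S0 reads c1=3 → after 2×micro: -2; S1 reads c0=4 → after 1×micro: 4 ⇒ (c0=-2, c1=4)
macro 4: S0 reads c1=4 → after 2×micro: -1; S1 reads c0=-2 → after 1×micro: -1 ⇒ (c0=-1, c1=-1)
macro 5: S0 reads c1=-1 → after 2×micro: 4; S1 reads c0=-1 → after 1×micro: 4 ⇒ (c0=4, c1=4)

c1 at macro-step 4 = -1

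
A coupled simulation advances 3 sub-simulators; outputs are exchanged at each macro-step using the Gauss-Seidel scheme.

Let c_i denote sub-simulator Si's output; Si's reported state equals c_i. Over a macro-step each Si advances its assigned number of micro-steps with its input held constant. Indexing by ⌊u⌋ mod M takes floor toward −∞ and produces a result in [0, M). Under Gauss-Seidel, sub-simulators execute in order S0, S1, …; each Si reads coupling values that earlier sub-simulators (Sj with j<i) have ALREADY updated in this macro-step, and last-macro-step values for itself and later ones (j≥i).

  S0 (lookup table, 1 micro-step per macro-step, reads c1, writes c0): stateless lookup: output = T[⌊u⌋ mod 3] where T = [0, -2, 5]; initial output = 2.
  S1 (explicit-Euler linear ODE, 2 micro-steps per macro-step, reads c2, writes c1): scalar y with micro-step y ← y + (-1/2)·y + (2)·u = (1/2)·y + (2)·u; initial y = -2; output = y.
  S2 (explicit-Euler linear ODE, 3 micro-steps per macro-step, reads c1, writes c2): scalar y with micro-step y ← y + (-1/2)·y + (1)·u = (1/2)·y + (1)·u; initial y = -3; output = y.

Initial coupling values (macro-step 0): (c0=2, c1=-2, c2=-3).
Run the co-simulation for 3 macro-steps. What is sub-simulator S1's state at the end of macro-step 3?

macro 1: S0 reads c1=-2 → after 1×micro: -2; S1 reads c2=-3 → after 2×micro: -19/2; S2 reads c1=-19/2 → after 3×micro: -17 ⇒ (c0=-2, c1=-19/2, c2=-17)
macro 2: S0 reads c1=-19/2 → after 1×micro: 5; S1 reads c2=-17 → after 2×micro: -427/8; S2 reads c1=-427/8 → after 3×micro: -3057/32 ⇒ (c0=5, c1=-427/8, c2=-3057/32)
macro 3: S0 reads c1=-427/8 → after 1×micro: 0; S1 reads c2=-3057/32 → after 2×micro: -4799/16; S2 reads c1=-4799/16 → after 3×micro: -137429/256 ⇒ (c0=0, c1=-4799/16, c2=-137429/256)

S1 state at macro-step 3 = -4799/16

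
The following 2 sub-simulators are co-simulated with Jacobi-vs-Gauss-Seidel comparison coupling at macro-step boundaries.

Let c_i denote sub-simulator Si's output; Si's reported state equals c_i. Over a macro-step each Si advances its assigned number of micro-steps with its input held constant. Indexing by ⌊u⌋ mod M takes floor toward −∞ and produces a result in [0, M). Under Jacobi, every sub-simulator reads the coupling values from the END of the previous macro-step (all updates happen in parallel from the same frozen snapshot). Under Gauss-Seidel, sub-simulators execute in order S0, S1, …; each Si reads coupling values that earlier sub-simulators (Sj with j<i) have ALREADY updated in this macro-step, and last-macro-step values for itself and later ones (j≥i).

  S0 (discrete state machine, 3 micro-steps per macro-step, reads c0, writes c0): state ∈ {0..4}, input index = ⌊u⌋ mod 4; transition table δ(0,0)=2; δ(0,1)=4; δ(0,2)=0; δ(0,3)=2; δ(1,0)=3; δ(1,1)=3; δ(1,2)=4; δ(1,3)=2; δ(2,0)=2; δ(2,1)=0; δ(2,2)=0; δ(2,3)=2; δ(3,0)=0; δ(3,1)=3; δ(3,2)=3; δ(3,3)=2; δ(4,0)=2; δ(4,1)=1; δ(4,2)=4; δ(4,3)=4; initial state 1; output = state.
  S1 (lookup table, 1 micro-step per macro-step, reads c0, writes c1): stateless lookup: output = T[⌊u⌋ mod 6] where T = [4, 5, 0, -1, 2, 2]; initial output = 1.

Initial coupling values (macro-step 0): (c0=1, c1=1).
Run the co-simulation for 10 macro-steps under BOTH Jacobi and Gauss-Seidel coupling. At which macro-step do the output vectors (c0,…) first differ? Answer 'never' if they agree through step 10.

first divergence at macro-step: 1

[Jacobi] macro 1: S0 reads c0=1 → after 3×micro: 3; S1 reads c0=1 → after 1×micro: 5 ⇒ (c0=3, c1=5)
[Jacobi] macro 2: S0 reads c0=3 → after 3×micro: 2; S1 reads c0=3 → after 1×micro: -1 ⇒ (c0=2, c1=-1)
[Jacobi] macro 3: S0 reads c0=2 → after 3×micro: 0; S1 reads c0=2 → after 1×micro: 0 ⇒ (c0=0, c1=0)
[Jacobi] macro 4: S0 reads c0=0 → after 3×micro: 2; S1 reads c0=0 → after 1×micro: 4 ⇒ (c0=2, c1=4)
[Jacobi] macro 5: S0 reads c0=2 → after 3×micro: 0; S1 reads c0=2 → after 1×micro: 0 ⇒ (c0=0, c1=0)
[Jacobi] macro 6: S0 reads c0=0 → after 3×micro: 2; S1 reads c0=0 → after 1×micro: 4 ⇒ (c0=2, c1=4)
[Jacobi] macro 7: S0 reads c0=2 → after 3×micro: 0; S1 reads c0=2 → after 1×micro: 0 ⇒ (c0=0, c1=0)
[Jacobi] macro 8: S0 reads c0=0 → after 3×micro: 2; S1 reads c0=0 → after 1×micro: 4 ⇒ (c0=2, c1=4)
[Jacobi] macro 9: S0 reads c0=2 → after 3×micro: 0; S1 reads c0=2 → after 1×micro: 0 ⇒ (c0=0, c1=0)
[Jacobi] macro 10: S0 reads c0=0 → after 3×micro: 2; S1 reads c0=0 → after 1×micro: 4 ⇒ (c0=2, c1=4)
[Gauss-Seidel] macro 1: S0 reads c0=1 → after 3×micro: 3; S1 reads c0=3 → after 1×micro: -1 ⇒ (c0=3, c1=-1)
[Gauss-Seidel] macro 2: S0 reads c0=3 → after 3×micro: 2; S1 reads c0=2 → after 1×micro: 0 ⇒ (c0=2, c1=0)
[Gauss-Seidel] macro 3: S0 reads c0=2 → after 3×micro: 0; S1 reads c0=0 → after 1×micro: 4 ⇒ (c0=0, c1=4)
[Gauss-Seidel] macro 4: S0 reads c0=0 → after 3×micro: 2; S1 reads c0=2 → after 1×micro: 0 ⇒ (c0=2, c1=0)
[Gauss-Seidel] macro 5: S0 reads c0=2 → after 3×micro: 0; S1 reads c0=0 → after 1×micro: 4 ⇒ (c0=0, c1=4)
[Gauss-Seidel] macro 6: S0 reads c0=0 → after 3×micro: 2; S1 reads c0=2 → after 1×micro: 0 ⇒ (c0=2, c1=0)
[Gauss-Seidel] macro 7: S0 reads c0=2 → after 3×micro: 0; S1 reads c0=0 → after 1×micro: 4 ⇒ (c0=0, c1=4)
[Gauss-Seidel] macro 8: S0 reads c0=0 → after 3×micro: 2; S1 reads c0=2 → after 1×micro: 0 ⇒ (c0=2, c1=0)
[Gauss-Seidel] macro 9: S0 reads c0=2 → after 3×micro: 0; S1 reads c0=0 → after 1×micro: 4 ⇒ (c0=0, c1=4)
[Gauss-Seidel] macro 10: S0 reads c0=0 → after 3×micro: 2; S1 reads c0=2 → after 1×micro: 0 ⇒ (c0=2, c1=0)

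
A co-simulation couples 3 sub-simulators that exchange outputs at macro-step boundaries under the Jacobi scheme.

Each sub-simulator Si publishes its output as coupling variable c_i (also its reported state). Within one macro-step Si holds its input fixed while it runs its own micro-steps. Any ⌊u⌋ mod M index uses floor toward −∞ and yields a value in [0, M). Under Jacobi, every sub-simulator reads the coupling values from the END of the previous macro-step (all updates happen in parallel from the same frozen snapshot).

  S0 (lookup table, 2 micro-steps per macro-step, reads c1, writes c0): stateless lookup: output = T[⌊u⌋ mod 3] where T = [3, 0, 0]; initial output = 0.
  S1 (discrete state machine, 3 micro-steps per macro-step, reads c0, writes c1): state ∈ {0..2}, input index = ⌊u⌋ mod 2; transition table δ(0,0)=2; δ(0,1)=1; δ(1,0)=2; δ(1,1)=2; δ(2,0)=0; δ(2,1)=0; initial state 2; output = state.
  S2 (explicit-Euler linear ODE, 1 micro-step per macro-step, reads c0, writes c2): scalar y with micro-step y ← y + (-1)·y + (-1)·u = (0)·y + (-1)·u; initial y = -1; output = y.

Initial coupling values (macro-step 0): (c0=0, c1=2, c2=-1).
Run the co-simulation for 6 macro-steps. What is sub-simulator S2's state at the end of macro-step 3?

macro 1: S0 reads c1=2 → after 2×micro: 0; S1 reads c0=0 → after 3×micro: 0; S2 reads c0=0 → after 1×micro: 0 ⇒ (c0=0, c1=0, c2=0)
macro 2: S0 reads c1=0 → after 2×micro: 3; S1 reads c0=0 → after 3×micro: 2; S2 reads c0=0 → after 1×micro: 0 ⇒ (c0=3, c1=2, c2=0)
macro 3: S0 reads c1=2 → after 2×micro: 0; S1 reads c0=3 → after 3×micro: 2; S2 reads c0=3 → after 1×micro: -3 ⇒ (c0=0, c1=2, c2=-3)
macro 4: S0 reads c1=2 → after 2×micro: 0; S1 reads c0=0 → after 3×micro: 0; S2 reads c0=0 → after 1×micro: 0 ⇒ (c0=0, c1=0, c2=0)
macro 5: S0 reads c1=0 → after 2×micro: 3; S1 reads c0=0 → after 3×micro: 2; S2 reads c0=0 → after 1×micro: 0 ⇒ (c0=3, c1=2, c2=0)
macro 6: S0 reads c1=2 → after 2×micro: 0; S1 reads c0=3 → after 3×micro: 2; S2 reads c0=3 → after 1×micro: -3 ⇒ (c0=0, c1=2, c2=-3)

S2 state at macro-step 3 = -3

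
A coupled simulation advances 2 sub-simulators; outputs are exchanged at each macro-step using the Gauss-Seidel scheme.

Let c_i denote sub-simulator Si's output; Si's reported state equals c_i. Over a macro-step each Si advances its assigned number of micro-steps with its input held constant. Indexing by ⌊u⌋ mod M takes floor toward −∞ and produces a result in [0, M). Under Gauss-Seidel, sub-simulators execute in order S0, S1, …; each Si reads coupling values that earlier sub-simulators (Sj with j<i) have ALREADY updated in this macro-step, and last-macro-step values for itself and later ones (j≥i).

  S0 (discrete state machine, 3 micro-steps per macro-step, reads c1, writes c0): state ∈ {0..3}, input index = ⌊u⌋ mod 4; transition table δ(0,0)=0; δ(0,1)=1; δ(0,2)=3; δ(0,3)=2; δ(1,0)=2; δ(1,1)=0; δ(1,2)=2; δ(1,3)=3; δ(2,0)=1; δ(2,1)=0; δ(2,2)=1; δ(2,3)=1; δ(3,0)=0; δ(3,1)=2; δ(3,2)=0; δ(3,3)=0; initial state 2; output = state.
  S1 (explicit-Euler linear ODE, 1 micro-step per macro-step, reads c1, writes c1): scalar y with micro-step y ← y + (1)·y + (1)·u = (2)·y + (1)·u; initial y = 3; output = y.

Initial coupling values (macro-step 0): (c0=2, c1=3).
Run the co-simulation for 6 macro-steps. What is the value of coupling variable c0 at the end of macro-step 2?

c0 at macro-step 2 = 1

macro 1: S0 reads c1=3 → after 3×micro: 0; S1 reads c1=3 → after 1×micro: 9 ⇒ (c0=0, c1=9)
macro 2: S0 reads c1=9 → after 3×micro: 1; S1 reads c1=9 → after 1×micro: 27 ⇒ (c0=1, c1=27)
macro 3: S0 reads c1=27 → after 3×micro: 2; S1 reads c1=27 → after 1×micro: 81 ⇒ (c0=2, c1=81)
macro 4: S0 reads c1=81 → after 3×micro: 0; S1 reads c1=81 → after 1×micro: 243 ⇒ (c0=0, c1=243)
macro 5: S0 reads c1=243 → after 3×micro: 3; S1 reads c1=243 → after 1×micro: 729 ⇒ (c0=3, c1=729)
macro 6: S0 reads c1=729 → after 3×micro: 1; S1 reads c1=729 → after 1×micro: 2187 ⇒ (c0=1, c1=2187)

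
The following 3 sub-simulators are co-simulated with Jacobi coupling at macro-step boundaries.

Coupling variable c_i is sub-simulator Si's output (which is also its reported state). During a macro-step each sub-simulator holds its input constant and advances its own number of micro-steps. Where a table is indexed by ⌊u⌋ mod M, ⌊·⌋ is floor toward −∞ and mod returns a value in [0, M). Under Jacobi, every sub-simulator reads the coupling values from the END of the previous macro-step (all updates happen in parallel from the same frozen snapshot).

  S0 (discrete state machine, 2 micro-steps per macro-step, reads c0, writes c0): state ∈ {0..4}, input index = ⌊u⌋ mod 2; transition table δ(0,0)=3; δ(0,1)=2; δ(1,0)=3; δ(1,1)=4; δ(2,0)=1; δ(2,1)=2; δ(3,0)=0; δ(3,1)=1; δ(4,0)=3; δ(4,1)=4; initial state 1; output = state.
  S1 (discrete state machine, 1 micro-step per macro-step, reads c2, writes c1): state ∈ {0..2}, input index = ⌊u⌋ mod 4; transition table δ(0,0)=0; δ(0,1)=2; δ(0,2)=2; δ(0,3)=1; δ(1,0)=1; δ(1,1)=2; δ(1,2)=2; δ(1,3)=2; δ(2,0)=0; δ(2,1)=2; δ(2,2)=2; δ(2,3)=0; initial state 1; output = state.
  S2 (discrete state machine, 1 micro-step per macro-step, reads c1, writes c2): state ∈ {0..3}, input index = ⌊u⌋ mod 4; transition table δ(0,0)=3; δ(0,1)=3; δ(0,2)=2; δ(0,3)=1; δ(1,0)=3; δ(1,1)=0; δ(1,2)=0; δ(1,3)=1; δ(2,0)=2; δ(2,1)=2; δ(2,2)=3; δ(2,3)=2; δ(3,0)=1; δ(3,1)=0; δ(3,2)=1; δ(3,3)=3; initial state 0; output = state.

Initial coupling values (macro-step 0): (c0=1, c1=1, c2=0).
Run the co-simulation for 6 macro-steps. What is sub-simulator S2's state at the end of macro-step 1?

S2 state at macro-step 1 = 3

macro 1: S0 reads c0=1 → after 2×micro: 4; S1 reads c2=0 → after 1×micro: 1; S2 reads c1=1 → after 1×micro: 3 ⇒ (c0=4, c1=1, c2=3)
macro 2: S0 reads c0=4 → after 2×micro: 0; S1 reads c2=3 → after 1×micro: 2; S2 reads c1=1 → after 1×micro: 0 ⇒ (c0=0, c1=2, c2=0)
macro 3: S0 reads c0=0 → after 2×micro: 0; S1 reads c2=0 → after 1×micro: 0; S2 reads c1=2 → after 1×micro: 2 ⇒ (c0=0, c1=0, c2=2)
macro 4: S0 reads c0=0 → after 2×micro: 0; S1 reads c2=2 → after 1×micro: 2; S2 reads c1=0 → after 1×micro: 2 ⇒ (c0=0, c1=2, c2=2)
macro 5: S0 reads c0=0 → after 2×micro: 0; S1 reads c2=2 → after 1×micro: 2; S2 reads c1=2 → after 1×micro: 3 ⇒ (c0=0, c1=2, c2=3)
macro 6: S0 reads c0=0 → after 2×micro: 0; S1 reads c2=3 → after 1×micro: 0; S2 reads c1=2 → after 1×micro: 1 ⇒ (c0=0, c1=0, c2=1)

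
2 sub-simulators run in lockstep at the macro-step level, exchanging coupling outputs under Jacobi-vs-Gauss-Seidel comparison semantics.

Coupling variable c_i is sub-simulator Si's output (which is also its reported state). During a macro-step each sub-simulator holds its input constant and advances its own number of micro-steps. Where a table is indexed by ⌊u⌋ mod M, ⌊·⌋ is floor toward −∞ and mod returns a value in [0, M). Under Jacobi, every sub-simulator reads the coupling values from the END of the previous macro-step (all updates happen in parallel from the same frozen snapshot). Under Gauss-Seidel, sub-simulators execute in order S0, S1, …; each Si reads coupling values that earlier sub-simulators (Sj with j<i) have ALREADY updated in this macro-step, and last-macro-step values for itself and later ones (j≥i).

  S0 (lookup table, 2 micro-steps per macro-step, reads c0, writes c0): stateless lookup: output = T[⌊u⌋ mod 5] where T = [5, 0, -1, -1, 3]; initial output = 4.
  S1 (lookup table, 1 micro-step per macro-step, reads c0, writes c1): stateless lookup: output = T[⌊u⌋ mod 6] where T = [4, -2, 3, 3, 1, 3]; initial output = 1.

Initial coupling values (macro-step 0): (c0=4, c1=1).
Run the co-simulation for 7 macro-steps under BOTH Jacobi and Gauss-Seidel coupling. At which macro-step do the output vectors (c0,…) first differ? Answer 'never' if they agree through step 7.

[Jacobi] macro 1: S0 reads c0=4 → after 2×micro: 3; S1 reads c0=4 → after 1×micro: 1 ⇒ (c0=3, c1=1)
[Jacobi] macro 2: S0 reads c0=3 → after 2×micro: -1; S1 reads c0=3 → after 1×micro: 3 ⇒ (c0=-1, c1=3)
[Jacobi] macro 3: S0 reads c0=-1 → after 2×micro: 3; S1 reads c0=-1 → after 1×micro: 3 ⇒ (c0=3, c1=3)
[Jacobi] macro 4: S0 reads c0=3 → after 2×micro: -1; S1 reads c0=3 → after 1×micro: 3 ⇒ (c0=-1, c1=3)
[Jacobi] macro 5: S0 reads c0=-1 → after 2×micro: 3; S1 reads c0=-1 → after 1×micro: 3 ⇒ (c0=3, c1=3)
[Jacobi] macro 6: S0 reads c0=3 → after 2×micro: -1; S1 reads c0=3 → after 1×micro: 3 ⇒ (c0=-1, c1=3)
[Jacobi] macro 7: S0 reads c0=-1 → after 2×micro: 3; S1 reads c0=-1 → after 1×micro: 3 ⇒ (c0=3, c1=3)
[Gauss-Seidel] macro 1: S0 reads c0=4 → after 2×micro: 3; S1 reads c0=3 → after 1×micro: 3 ⇒ (c0=3, c1=3)
[Gauss-Seidel] macro 2: S0 reads c0=3 → after 2×micro: -1; S1 reads c0=-1 → after 1×micro: 3 ⇒ (c0=-1, c1=3)
[Gauss-Seidel] macro 3: S0 reads c0=-1 → after 2×micro: 3; S1 reads c0=3 → after 1×micro: 3 ⇒ (c0=3, c1=3)
[Gauss-Seidel] macro 4: S0 reads c0=3 → after 2×micro: -1; S1 reads c0=-1 → after 1×micro: 3 ⇒ (c0=-1, c1=3)
[Gauss-Seidel] macro 5: S0 reads c0=-1 → after 2×micro: 3; S1 reads c0=3 → after 1×micro: 3 ⇒ (c0=3, c1=3)
[Gauss-Seidel] macro 6: S0 reads c0=3 → after 2×micro: -1; S1 reads c0=-1 → after 1×micro: 3 ⇒ (c0=-1, c1=3)
[Gauss-Seidel] macro 7: S0 reads c0=-1 → after 2×micro: 3; S1 reads c0=3 → after 1×micro: 3 ⇒ (c0=3, c1=3)

first divergence at macro-step: 1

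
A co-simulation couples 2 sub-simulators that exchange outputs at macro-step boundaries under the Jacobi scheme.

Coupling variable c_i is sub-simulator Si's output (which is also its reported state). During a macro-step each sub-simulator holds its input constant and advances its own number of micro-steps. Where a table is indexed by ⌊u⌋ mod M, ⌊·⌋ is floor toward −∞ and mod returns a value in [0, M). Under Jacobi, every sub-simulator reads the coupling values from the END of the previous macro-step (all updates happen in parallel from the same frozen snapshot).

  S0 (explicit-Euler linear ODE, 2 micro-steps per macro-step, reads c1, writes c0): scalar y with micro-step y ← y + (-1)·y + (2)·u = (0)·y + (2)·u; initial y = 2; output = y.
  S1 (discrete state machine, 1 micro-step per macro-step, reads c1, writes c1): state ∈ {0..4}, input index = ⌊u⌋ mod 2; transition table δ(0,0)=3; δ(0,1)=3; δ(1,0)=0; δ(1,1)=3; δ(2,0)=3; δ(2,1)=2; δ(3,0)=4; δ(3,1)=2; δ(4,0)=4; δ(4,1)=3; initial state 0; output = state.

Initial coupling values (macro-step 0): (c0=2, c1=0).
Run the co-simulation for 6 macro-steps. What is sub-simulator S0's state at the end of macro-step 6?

macro 1: S0 reads c1=0 → after 2×micro: 0; S1 reads c1=0 → after 1×micro: 3 ⇒ (c0=0, c1=3)
macro 2: S0 reads c1=3 → after 2×micro: 6; S1 reads c1=3 → after 1×micro: 2 ⇒ (c0=6, c1=2)
macro 3: S0 reads c1=2 → after 2×micro: 4; S1 reads c1=2 → after 1×micro: 3 ⇒ (c0=4, c1=3)
macro 4: S0 reads c1=3 → after 2×micro: 6; S1 reads c1=3 → after 1×micro: 2 ⇒ (c0=6, c1=2)
macro 5: S0 reads c1=2 → after 2×micro: 4; S1 reads c1=2 → after 1×micro: 3 ⇒ (c0=4, c1=3)
macro 6: S0 reads c1=3 → after 2×micro: 6; S1 reads c1=3 → after 1×micro: 2 ⇒ (c0=6, c1=2)

S0 state at macro-step 6 = 6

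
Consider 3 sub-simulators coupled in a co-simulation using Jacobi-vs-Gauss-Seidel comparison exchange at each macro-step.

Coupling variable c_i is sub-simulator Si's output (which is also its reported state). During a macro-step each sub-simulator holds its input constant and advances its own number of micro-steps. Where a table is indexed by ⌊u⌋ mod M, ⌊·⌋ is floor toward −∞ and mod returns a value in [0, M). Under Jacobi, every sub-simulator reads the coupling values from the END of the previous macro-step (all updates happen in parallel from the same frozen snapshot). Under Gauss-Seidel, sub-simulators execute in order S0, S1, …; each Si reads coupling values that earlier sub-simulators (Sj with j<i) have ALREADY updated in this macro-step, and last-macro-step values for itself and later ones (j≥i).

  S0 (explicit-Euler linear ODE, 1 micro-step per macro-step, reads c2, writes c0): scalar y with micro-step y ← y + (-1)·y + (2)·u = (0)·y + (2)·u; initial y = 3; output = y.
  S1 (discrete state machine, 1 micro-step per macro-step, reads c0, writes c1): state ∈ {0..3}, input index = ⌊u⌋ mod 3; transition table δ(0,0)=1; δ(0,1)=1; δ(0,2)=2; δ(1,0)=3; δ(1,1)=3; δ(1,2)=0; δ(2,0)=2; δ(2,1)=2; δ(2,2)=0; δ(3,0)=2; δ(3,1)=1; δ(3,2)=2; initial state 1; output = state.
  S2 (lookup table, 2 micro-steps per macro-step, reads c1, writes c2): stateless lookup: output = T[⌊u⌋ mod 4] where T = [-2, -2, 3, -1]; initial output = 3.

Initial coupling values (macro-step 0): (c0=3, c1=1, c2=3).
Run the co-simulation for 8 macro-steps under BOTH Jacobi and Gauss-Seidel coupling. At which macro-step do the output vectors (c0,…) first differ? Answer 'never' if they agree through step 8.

[Jacobi] macro 1: S0 reads c2=3 → after 1×micro: 6; S1 reads c0=3 → after 1×micro: 3; S2 reads c1=1 → after 2×micro: -2 ⇒ (c0=6, c1=3, c2=-2)
[Jacobi] macro 2: S0 reads c2=-2 → after 1×micro: -4; S1 reads c0=6 → after 1×micro: 2; S2 reads c1=3 → after 2×micro: -1 ⇒ (c0=-4, c1=2, c2=-1)
[Jacobi] macro 3: S0 reads c2=-1 → after 1×micro: -2; S1 reads c0=-4 → after 1×micro: 0; S2 reads c1=2 → after 2×micro: 3 ⇒ (c0=-2, c1=0, c2=3)
[Jacobi] macro 4: S0 reads c2=3 → after 1×micro: 6; S1 reads c0=-2 → after 1×micro: 1; S2 reads c1=0 → after 2×micro: -2 ⇒ (c0=6, c1=1, c2=-2)
[Jacobi] macro 5: S0 reads c2=-2 → after 1×micro: -4; S1 reads c0=6 → after 1×micro: 3; S2 reads c1=1 → after 2×micro: -2 ⇒ (c0=-4, c1=3, c2=-2)
[Jacobi] macro 6: S0 reads c2=-2 → after 1×micro: -4; S1 reads c0=-4 → after 1×micro: 2; S2 reads c1=3 → after 2×micro: -1 ⇒ (c0=-4, c1=2, c2=-1)
[Jacobi] macro 7: S0 reads c2=-1 → after 1×micro: -2; S1 reads c0=-4 → after 1×micro: 0; S2 reads c1=2 → after 2×micro: 3 ⇒ (c0=-2, c1=0, c2=3)
[Jacobi] macro 8: S0 reads c2=3 → after 1×micro: 6; S1 reads c0=-2 → after 1×micro: 1; S2 reads c1=0 → after 2×micro: -2 ⇒ (c0=6, c1=1, c2=-2)
[Gauss-Seidel] macro 1: S0 reads c2=3 → after 1×micro: 6; S1 reads c0=6 → after 1×micro: 3; S2 reads c1=3 → after 2×micro: -1 ⇒ (c0=6, c1=3, c2=-1)
[Gauss-Seidel] macro 2: S0 reads c2=-1 → after 1×micro: -2; S1 reads c0=-2 → after 1×micro: 1; S2 reads c1=1 → after 2×micro: -2 ⇒ (c0=-2, c1=1, c2=-2)
[Gauss-Seidel] macro 3: S0 reads c2=-2 → after 1×micro: -4; S1 reads c0=-4 → after 1×micro: 0; S2 reads c1=0 → after 2×micro: -2 ⇒ (c0=-4, c1=0, c2=-2)
[Gauss-Seidel] macro 4: S0 reads c2=-2 → after 1×micro: -4; S1 reads c0=-4 → after 1×micro: 2; S2 reads c1=2 → after 2×micro: 3 ⇒ (c0=-4, c1=2, c2=3)
[Gauss-Seidel] macro 5: S0 reads c2=3 → after 1×micro: 6; S1 reads c0=6 → after 1×micro: 2; S2 reads c1=2 → after 2×micro: 3 ⇒ (c0=6, c1=2, c2=3)
[Gauss-Seidel] macro 6: S0 reads c2=3 → after 1×micro: 6; S1 reads c0=6 → after 1×micro: 2; S2 reads c1=2 → after 2×micro: 3 ⇒ (c0=6, c1=2, c2=3)
[Gauss-Seidel] macro 7: S0 reads c2=3 → after 1×micro: 6; S1 reads c0=6 → after 1×micro: 2; S2 reads c1=2 → after 2×micro: 3 ⇒ (c0=6, c1=2, c2=3)
[Gauss-Seidel] macro 8: S0 reads c2=3 → after 1×micro: 6; S1 reads c0=6 → after 1×micro: 2; S2 reads c1=2 → after 2×micro: 3 ⇒ (c0=6, c1=2, c2=3)

first divergence at macro-step: 1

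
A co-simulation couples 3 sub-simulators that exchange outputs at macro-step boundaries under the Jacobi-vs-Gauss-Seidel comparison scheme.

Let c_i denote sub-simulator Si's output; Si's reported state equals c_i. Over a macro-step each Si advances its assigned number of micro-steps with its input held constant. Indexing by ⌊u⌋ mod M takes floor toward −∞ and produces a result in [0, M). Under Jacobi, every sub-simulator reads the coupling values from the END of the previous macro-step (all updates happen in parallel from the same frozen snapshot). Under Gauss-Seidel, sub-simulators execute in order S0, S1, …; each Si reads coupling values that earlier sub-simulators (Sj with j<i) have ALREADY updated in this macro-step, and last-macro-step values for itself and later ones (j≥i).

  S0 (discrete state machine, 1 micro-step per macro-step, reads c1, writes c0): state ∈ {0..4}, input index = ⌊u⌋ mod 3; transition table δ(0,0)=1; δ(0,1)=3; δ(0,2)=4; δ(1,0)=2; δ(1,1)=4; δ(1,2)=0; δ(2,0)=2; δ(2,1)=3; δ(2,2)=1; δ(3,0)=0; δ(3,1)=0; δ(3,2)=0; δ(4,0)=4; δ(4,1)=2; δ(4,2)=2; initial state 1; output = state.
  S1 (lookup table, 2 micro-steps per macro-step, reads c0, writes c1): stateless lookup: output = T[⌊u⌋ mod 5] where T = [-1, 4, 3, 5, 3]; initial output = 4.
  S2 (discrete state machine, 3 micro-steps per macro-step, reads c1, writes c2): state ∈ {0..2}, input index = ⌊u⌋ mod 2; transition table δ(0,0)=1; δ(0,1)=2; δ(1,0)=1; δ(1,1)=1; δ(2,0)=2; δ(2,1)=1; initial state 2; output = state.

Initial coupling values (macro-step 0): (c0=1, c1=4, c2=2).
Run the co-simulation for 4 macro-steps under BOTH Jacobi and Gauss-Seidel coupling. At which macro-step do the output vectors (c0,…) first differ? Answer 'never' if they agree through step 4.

[Jacobi] macro 1: S0 reads c1=4 → after 1×micro: 4; S1 reads c0=1 → after 2×micro: 4; S2 reads c1=4 → after 3×micro: 2 ⇒ (c0=4, c1=4, c2=2)
[Jacobi] macro 2: S0 reads c1=4 → after 1×micro: 2; S1 reads c0=4 → after 2×micro: 3; S2 reads c1=4 → after 3×micro: 2 ⇒ (c0=2, c1=3, c2=2)
[Jacobi] macro 3: S0 reads c1=3 → after 1×micro: 2; S1 reads c0=2 → after 2×micro: 3; S2 reads c1=3 → after 3×micro: 1 ⇒ (c0=2, c1=3, c2=1)
[Jacobi] macro 4: S0 reads c1=3 → after 1×micro: 2; S1 reads c0=2 → after 2×micro: 3; S2 reads c1=3 → after 3×micro: 1 ⇒ (c0=2, c1=3, c2=1)
[Gauss-Seidel] macro 1: S0 reads c1=4 → after 1×micro: 4; S1 reads c0=4 → after 2×micro: 3; S2 reads c1=3 → after 3×micro: 1 ⇒ (c0=4, c1=3, c2=1)
[Gauss-Seidel] macro 2: S0 reads c1=3 → after 1×micro: 4; S1 reads c0=4 → after 2×micro: 3; S2 reads c1=3 → after 3×micro: 1 ⇒ (c0=4, c1=3, c2=1)
[Gauss-Seidel] macro 3: S0 reads c1=3 → after 1×micro: 4; S1 reads c0=4 → after 2×micro: 3; S2 reads c1=3 → after 3×micro: 1 ⇒ (c0=4, c1=3, c2=1)
[Gauss-Seidel] macro 4: S0 reads c1=3 → after 1×micro: 4; S1 reads c0=4 → after 2×micro: 3; S2 reads c1=3 → after 3×micro: 1 ⇒ (c0=4, c1=3, c2=1)

first divergence at macro-step: 1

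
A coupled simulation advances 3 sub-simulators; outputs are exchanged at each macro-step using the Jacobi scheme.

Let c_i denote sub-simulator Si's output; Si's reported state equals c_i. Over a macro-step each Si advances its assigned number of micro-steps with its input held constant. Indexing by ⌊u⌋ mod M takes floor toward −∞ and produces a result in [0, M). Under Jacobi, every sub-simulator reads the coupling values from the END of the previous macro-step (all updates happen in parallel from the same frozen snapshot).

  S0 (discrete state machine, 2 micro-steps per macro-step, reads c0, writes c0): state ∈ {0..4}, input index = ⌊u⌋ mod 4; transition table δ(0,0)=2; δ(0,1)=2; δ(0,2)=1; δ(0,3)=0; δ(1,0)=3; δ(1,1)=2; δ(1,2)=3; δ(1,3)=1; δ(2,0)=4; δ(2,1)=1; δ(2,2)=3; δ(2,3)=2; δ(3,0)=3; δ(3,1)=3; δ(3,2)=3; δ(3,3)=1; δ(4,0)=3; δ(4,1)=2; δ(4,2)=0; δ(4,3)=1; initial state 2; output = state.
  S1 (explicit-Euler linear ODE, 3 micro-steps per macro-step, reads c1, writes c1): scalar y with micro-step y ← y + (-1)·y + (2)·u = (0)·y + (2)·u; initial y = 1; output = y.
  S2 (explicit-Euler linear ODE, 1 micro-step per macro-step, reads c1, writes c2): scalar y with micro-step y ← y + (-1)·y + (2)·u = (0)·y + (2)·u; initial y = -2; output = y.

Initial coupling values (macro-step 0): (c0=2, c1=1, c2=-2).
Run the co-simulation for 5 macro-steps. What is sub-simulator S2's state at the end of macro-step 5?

macro 1: S0 reads c0=2 → after 2×micro: 3; S1 reads c1=1 → after 3×micro: 2; S2 reads c1=1 → after 1×micro: 2 ⇒ (c0=3, c1=2, c2=2)
macro 2: S0 reads c0=3 → after 2×micro: 1; S1 reads c1=2 → after 3×micro: 4; S2 reads c1=2 → after 1×micro: 4 ⇒ (c0=1, c1=4, c2=4)
macro 3: S0 reads c0=1 → after 2×micro: 1; S1 reads c1=4 → after 3×micro: 8; S2 reads c1=4 → after 1×micro: 8 ⇒ (c0=1, c1=8, c2=8)
macro 4: S0 reads c0=1 → after 2×micro: 1; S1 reads c1=8 → after 3×micro: 16; S2 reads c1=8 → after 1×micro: 16 ⇒ (c0=1, c1=16, c2=16)
macro 5: S0 reads c0=1 → after 2×micro: 1; S1 reads c1=16 → after 3×micro: 32; S2 reads c1=16 → after 1×micro: 32 ⇒ (c0=1, c1=32, c2=32)

S2 state at macro-step 5 = 32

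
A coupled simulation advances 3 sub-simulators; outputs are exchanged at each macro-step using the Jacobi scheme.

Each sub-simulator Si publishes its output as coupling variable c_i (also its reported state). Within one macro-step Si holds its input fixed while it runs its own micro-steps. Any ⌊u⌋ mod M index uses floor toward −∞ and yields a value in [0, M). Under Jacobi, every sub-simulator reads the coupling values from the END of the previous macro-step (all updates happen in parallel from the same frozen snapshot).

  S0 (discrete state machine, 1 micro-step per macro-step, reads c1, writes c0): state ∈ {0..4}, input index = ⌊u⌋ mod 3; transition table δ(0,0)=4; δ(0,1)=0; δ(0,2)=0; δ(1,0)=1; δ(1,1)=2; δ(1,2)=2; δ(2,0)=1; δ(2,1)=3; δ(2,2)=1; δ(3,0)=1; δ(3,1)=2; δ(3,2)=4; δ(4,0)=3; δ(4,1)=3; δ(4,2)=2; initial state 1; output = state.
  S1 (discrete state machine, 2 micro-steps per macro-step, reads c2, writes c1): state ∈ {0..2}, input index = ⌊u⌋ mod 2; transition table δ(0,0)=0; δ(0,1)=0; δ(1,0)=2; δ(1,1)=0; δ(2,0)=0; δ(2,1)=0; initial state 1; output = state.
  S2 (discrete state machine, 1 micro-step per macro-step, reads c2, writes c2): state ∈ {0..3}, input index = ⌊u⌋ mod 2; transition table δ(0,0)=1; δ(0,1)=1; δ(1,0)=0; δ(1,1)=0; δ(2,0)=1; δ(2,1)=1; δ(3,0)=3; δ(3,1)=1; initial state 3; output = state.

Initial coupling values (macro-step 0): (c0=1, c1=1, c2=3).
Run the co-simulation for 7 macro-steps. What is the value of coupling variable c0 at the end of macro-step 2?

macro 1: S0 reads c1=1 → after 1×micro: 2; S1 reads c2=3 → after 2×micro: 0; S2 reads c2=3 → after 1×micro: 1 ⇒ (c0=2, c1=0, c2=1)
macro 2: S0 reads c1=0 → after 1×micro: 1; S1 reads c2=1 → after 2×micro: 0; S2 reads c2=1 → after 1×micro: 0 ⇒ (c0=1, c1=0, c2=0)
macro 3: S0 reads c1=0 → after 1×micro: 1; S1 reads c2=0 → after 2×micro: 0; S2 reads c2=0 → after 1×micro: 1 ⇒ (c0=1, c1=0, c2=1)
macro 4: S0 reads c1=0 → after 1×micro: 1; S1 reads c2=1 → after 2×micro: 0; S2 reads c2=1 → after 1×micro: 0 ⇒ (c0=1, c1=0, c2=0)
macro 5: S0 reads c1=0 → after 1×micro: 1; S1 reads c2=0 → after 2×micro: 0; S2 reads c2=0 → after 1×micro: 1 ⇒ (c0=1, c1=0, c2=1)
macro 6: S0 reads c1=0 → after 1×micro: 1; S1 reads c2=1 → after 2×micro: 0; S2 reads c2=1 → after 1×micro: 0 ⇒ (c0=1, c1=0, c2=0)
macro 7: S0 reads c1=0 → after 1×micro: 1; S1 reads c2=0 → after 2×micro: 0; S2 reads c2=0 → after 1×micro: 1 ⇒ (c0=1, c1=0, c2=1)

c0 at macro-step 2 = 1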